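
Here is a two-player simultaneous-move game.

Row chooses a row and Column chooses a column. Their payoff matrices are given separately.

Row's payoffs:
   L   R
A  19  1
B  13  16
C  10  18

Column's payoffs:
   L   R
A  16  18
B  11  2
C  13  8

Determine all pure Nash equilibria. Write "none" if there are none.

This game has no pure Nash equilibrium.

(A, L): Column can switch to R (16 → 18). Not NE.
(A, R): Row can switch to B (1 → 16). Not NE.
(B, L): Row can switch to A (13 → 19). Not NE.
(B, R): Row can switch to C (16 → 18). Not NE.
(C, L): Row can switch to A (10 → 19). Not NE.
(C, R): Column can switch to L (8 → 13). Not NE.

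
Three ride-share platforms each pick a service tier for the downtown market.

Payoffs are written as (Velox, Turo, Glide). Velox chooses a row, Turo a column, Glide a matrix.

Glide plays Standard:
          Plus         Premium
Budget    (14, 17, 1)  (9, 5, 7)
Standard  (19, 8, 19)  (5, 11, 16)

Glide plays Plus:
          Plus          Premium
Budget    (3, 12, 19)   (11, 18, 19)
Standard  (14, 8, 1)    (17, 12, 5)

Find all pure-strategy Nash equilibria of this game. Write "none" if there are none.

Check each profile: it is a Nash equilibrium iff no player can strictly gain by switching unilaterally.
(Budget, Plus, Standard): Velox can switch to Standard (14 → 19). Not NE.
(Budget, Plus, Plus): Velox can switch to Standard (3 → 14). Not NE.
(Budget, Premium, Standard): Turo can switch to Plus (5 → 17). Not NE.
(Budget, Premium, Plus): Velox can switch to Standard (11 → 17). Not NE.
(Standard, Plus, Standard): Turo can switch to Premium (8 → 11). Not NE.
(Standard, Plus, Plus): Turo can switch to Premium (8 → 12). Not NE.
(The remaining 2 profiles each have a profitable deviation by the same check.)

This game has no pure Nash equilibrium.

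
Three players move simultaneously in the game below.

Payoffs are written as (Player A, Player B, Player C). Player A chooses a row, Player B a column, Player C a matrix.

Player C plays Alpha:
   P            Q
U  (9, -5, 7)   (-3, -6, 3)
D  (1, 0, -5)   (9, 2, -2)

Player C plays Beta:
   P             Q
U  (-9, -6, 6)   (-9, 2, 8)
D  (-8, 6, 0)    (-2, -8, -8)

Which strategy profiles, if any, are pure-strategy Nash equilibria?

Pure-strategy Nash equilibria: (U, P, Alpha); (D, P, Beta); (D, Q, Alpha)

Mark each player's best response to every combination of opponents' strategies; a profile where every player is best-responding is a pure Nash equilibrium.
Player A against (P, Alpha): payoffs 9, 1 → best response U.
Player A against (P, Beta): payoffs -9, -8 → best response D.
Player A against (Q, Alpha): payoffs -3, 9 → best response D.
Player A against (Q, Beta): payoffs -9, -2 → best response D.
Player B against (U, Alpha): payoffs -5, -6 → best response P.
Player B against (U, Beta): payoffs -6, 2 → best response Q.
Player B against (D, Alpha): payoffs 0, 2 → best response Q.
Player B against (D, Beta): payoffs 6, -8 → best response P.
Player C against (U, P): payoffs 7, 6 → best response Alpha.
Player C against (U, Q): payoffs 3, 8 → best response Beta.
Player C against (D, P): payoffs -5, 0 → best response Beta.
Player C against (D, Q): payoffs -2, -8 → best response Alpha.
Mutual best responses: (U, P, Alpha); (D, P, Beta); (D, Q, Alpha).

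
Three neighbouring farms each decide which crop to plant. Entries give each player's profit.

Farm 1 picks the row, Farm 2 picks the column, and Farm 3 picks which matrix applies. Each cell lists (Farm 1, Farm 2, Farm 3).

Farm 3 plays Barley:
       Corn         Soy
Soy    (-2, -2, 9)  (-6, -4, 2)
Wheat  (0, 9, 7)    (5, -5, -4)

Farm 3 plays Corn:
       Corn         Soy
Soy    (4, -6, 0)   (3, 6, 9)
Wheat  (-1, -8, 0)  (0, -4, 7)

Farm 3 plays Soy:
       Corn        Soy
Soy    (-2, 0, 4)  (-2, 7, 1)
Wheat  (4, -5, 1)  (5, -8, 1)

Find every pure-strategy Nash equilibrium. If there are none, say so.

The pure Nash equilibria are (Soy, Soy, Corn); (Wheat, Corn, Barley).

(Soy, Corn, Barley): Farm 1 can switch to Wheat (-2 → 0). Not NE.
(Soy, Corn, Corn): Farm 2 can switch to Soy (-6 → 6). Not NE.
(Soy, Corn, Soy): Farm 1 can switch to Wheat (-2 → 4). Not NE.
(Soy, Soy, Barley): Farm 1 can switch to Wheat (-6 → 5). Not NE.
(Soy, Soy, Corn): Farm 1 gets 3, best alternative 0; Farm 2 gets 6, best alternative -6; Farm 3 gets 9, best alternative 2. No profitable deviation — NE.
(Soy, Soy, Soy): Farm 1 can switch to Wheat (-2 → 5). Not NE.
(Wheat, Corn, Barley): Farm 1 gets 0, best alternative -2; Farm 2 gets 9, best alternative -5; Farm 3 gets 7, best alternative 1. No profitable deviation — NE.
(Wheat, Corn, Corn): Farm 1 can switch to Soy (-1 → 4). Not NE.
(Wheat, Corn, Soy): Farm 3 can switch to Barley (1 → 7). Not NE.
(Wheat, Soy, Barley): Farm 2 can switch to Corn (-5 → 9). Not NE.
(Wheat, Soy, Corn): Farm 1 can switch to Soy (0 → 3). Not NE.
(Wheat, Soy, Soy): Farm 2 can switch to Corn (-8 → -5). Not NE.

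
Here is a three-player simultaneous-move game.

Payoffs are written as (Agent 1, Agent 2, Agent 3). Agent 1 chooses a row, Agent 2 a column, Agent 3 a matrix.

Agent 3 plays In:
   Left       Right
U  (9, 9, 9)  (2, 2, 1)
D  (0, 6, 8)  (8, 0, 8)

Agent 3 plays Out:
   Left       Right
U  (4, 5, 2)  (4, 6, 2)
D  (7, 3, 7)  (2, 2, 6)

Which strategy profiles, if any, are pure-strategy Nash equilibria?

Agent 1 against (Left, In): payoffs 9, 0 → best response U.
Agent 1 against (Left, Out): payoffs 4, 7 → best response D.
Agent 1 against (Right, In): payoffs 2, 8 → best response D.
Agent 1 against (Right, Out): payoffs 4, 2 → best response U.
Agent 2 against (U, In): payoffs 9, 2 → best response Left.
Agent 2 against (U, Out): payoffs 5, 6 → best response Right.
Agent 2 against (D, In): payoffs 6, 0 → best response Left.
Agent 2 against (D, Out): payoffs 3, 2 → best response Left.
Agent 3 against (U, Left): payoffs 9, 2 → best response In.
Agent 3 against (U, Right): payoffs 1, 2 → best response Out.
Agent 3 against (D, Left): payoffs 8, 7 → best response In.
Agent 3 against (D, Right): payoffs 8, 6 → best response In.
Mutual best responses: (U, Left, In); (U, Right, Out).

(U, Left, In); (U, Right, Out)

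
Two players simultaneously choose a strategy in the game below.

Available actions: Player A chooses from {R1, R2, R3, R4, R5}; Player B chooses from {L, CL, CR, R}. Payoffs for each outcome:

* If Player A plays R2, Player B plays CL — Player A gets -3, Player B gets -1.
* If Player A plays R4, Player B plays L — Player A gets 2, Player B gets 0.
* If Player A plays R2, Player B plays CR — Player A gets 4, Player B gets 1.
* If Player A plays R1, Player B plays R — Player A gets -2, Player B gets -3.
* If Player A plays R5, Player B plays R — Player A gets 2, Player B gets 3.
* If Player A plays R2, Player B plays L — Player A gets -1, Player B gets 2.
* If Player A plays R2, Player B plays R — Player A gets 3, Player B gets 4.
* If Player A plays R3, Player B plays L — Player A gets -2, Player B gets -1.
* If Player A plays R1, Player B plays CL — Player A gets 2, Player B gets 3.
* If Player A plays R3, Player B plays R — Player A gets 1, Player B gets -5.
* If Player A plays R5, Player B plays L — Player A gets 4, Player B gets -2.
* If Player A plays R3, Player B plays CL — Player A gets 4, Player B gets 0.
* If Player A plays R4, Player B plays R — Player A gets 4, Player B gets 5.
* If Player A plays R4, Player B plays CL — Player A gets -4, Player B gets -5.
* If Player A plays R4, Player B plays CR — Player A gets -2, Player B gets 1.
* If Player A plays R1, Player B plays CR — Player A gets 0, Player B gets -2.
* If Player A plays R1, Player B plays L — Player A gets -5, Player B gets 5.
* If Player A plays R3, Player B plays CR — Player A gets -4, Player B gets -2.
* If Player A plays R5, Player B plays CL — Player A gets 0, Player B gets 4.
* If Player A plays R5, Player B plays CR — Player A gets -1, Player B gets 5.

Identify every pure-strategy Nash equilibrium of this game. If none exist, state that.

(R1, L): Player A can switch to R2 (-5 → -1). Not NE.
(R1, CL): Player A can switch to R3 (2 → 4). Not NE.
(R1, CR): Player A can switch to R2 (0 → 4). Not NE.
(R1, R): Player A can switch to R2 (-2 → 3). Not NE.
(R2, L): Player A can switch to R4 (-1 → 2). Not NE.
(R2, CL): Player A can switch to R1 (-3 → 2). Not NE.
(R2, CR): Player B can switch to L (1 → 2). Not NE.
(R2, R): Player A can switch to R4 (3 → 4). Not NE.
(R3, L): Player A can switch to R2 (-2 → -1). Not NE.
(R3, CL): Player A gets 4, best alternative 2; Player B gets 0, best alternative -1. No profitable deviation — NE.
(R3, CR): Player A can switch to R1 (-4 → 0). Not NE.
(R3, R): Player A can switch to R2 (1 → 3). Not NE.
(R4, L): Player A can switch to R5 (2 → 4). Not NE.
(R4, R): Player A gets 4, best alternative 3; Player B gets 5, best alternative 1. No profitable deviation — NE.
(The remaining 6 profiles each have a profitable deviation by the same check.)

(R3, CL); (R4, R)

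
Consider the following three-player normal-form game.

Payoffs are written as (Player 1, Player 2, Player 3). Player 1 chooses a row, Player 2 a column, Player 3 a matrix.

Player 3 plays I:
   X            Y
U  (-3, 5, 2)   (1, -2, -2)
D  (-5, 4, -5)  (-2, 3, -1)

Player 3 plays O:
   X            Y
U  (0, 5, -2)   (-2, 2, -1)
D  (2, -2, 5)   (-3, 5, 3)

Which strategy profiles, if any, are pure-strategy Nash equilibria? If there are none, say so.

(U, X, I)

(U, X, I): Player 1 gets -3, best alternative -5; Player 2 gets 5, best alternative -2; Player 3 gets 2, best alternative -2. No profitable deviation — NE.
(U, X, O): Player 1 can switch to D (0 → 2). Not NE.
(U, Y, I): Player 2 can switch to X (-2 → 5). Not NE.
(U, Y, O): Player 2 can switch to X (2 → 5). Not NE.
(D, X, I): Player 1 can switch to U (-5 → -3). Not NE.
(D, X, O): Player 2 can switch to Y (-2 → 5). Not NE.
(D, Y, I): Player 1 can switch to U (-2 → 1). Not NE.
(D, Y, O): Player 1 can switch to U (-3 → -2). Not NE.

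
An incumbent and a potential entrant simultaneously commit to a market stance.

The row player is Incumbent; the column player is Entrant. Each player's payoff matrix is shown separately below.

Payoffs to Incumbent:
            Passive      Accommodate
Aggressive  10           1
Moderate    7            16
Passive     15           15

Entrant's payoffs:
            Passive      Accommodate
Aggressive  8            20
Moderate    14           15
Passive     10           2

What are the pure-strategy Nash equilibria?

(Moderate, Accommodate) and (Passive, Passive)

(Aggressive, Passive): Incumbent can switch to Passive (10 → 15). Not NE.
(Aggressive, Accommodate): Incumbent can switch to Moderate (1 → 16). Not NE.
(Moderate, Passive): Incumbent can switch to Aggressive (7 → 10). Not NE.
(Moderate, Accommodate): Incumbent gets 16, best alternative 15; Entrant gets 15, best alternative 14. No profitable deviation — NE.
(Passive, Passive): Incumbent gets 15, best alternative 10; Entrant gets 10, best alternative 2. No profitable deviation — NE.
(Passive, Accommodate): Incumbent can switch to Moderate (15 → 16). Not NE.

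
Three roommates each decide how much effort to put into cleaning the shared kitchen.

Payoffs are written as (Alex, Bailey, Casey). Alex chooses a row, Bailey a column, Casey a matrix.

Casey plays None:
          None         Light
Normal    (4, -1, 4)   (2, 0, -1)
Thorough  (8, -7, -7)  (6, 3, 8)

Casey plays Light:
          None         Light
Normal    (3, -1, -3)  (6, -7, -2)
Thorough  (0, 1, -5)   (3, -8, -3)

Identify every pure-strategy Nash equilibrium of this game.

(Normal, None, None): Alex can switch to Thorough (4 → 8). Not NE.
(Normal, None, Light): Casey can switch to None (-3 → 4). Not NE.
(Normal, Light, None): Alex can switch to Thorough (2 → 6). Not NE.
(Normal, Light, Light): Bailey can switch to None (-7 → -1). Not NE.
(Thorough, None, None): Bailey can switch to Light (-7 → 3). Not NE.
(Thorough, None, Light): Alex can switch to Normal (0 → 3). Not NE.
(Thorough, Light, None): Alex gets 6, best alternative 2; Bailey gets 3, best alternative -7; Casey gets 8, best alternative -3. No profitable deviation — NE.
(Thorough, Light, Light): Alex can switch to Normal (3 → 6). Not NE.

The unique pure-strategy Nash equilibrium is (Thorough, Light, None).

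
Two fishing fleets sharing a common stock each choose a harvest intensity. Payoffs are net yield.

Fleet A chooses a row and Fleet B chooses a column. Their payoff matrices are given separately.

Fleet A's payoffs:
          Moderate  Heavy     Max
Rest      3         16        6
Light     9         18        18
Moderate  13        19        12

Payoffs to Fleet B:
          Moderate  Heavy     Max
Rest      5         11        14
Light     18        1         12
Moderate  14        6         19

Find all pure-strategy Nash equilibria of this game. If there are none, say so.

For each player, find the best response to each opponent profile; mutual best responses are the pure NE.
Fleet A against Moderate: payoffs 3, 9, 13 → best response Moderate.
Fleet A against Heavy: payoffs 16, 18, 19 → best response Moderate.
Fleet A against Max: payoffs 6, 18, 12 → best response Light.
Fleet B against Rest: payoffs 5, 11, 14 → best response Max.
Fleet B against Light: payoffs 18, 1, 12 → best response Moderate.
Fleet B against Moderate: payoffs 14, 6, 19 → best response Max.
No profile is a mutual best response for all players.

This game has no pure Nash equilibrium.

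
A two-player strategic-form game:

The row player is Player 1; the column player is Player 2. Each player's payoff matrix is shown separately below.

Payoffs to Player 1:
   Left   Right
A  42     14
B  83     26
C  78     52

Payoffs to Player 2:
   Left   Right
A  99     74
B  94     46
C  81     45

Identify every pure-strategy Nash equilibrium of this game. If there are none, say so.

(B, Left)

Player 1 against Left: payoffs 42, 83, 78 → best response B.
Player 1 against Right: payoffs 14, 26, 52 → best response C.
Player 2 against A: payoffs 99, 74 → best response Left.
Player 2 against B: payoffs 94, 46 → best response Left.
Player 2 against C: payoffs 81, 45 → best response Left.
Mutual best responses: (B, Left).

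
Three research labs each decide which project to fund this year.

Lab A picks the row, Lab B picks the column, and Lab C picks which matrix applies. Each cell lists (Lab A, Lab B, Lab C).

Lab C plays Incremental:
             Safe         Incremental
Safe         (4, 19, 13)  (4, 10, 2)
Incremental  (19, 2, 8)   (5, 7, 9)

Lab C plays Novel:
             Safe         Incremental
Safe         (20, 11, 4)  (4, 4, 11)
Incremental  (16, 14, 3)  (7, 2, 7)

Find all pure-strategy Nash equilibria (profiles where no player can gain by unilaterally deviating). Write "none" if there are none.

(Safe, Safe, Incremental): Lab A can switch to Incremental (4 → 19). Not NE.
(Safe, Safe, Novel): Lab C can switch to Incremental (4 → 13). Not NE.
(Safe, Incremental, Incremental): Lab A can switch to Incremental (4 → 5). Not NE.
(Safe, Incremental, Novel): Lab A can switch to Incremental (4 → 7). Not NE.
(Incremental, Safe, Incremental): Lab B can switch to Incremental (2 → 7). Not NE.
(Incremental, Safe, Novel): Lab A can switch to Safe (16 → 20). Not NE.
(Incremental, Incremental, Incremental): Lab A gets 5, best alternative 4; Lab B gets 7, best alternative 2; Lab C gets 9, best alternative 7. No profitable deviation — NE.
(The remaining 1 profile has a profitable deviation by the same check.)

Pure NE: (Incremental, Incremental, Incremental)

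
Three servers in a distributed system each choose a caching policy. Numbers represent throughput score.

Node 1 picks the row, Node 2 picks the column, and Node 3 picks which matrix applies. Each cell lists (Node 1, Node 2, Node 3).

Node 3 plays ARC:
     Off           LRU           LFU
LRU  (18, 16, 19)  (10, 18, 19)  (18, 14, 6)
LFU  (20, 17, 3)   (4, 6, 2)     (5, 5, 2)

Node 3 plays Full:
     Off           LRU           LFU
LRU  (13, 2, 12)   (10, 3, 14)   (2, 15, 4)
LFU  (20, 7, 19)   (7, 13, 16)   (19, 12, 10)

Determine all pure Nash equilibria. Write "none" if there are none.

For each strategy profile, look for a profitable unilateral deviation.
(LRU, Off, ARC): Node 1 can switch to LFU (18 → 20). Not NE.
(LRU, Off, Full): Node 1 can switch to LFU (13 → 20). Not NE.
(LRU, LRU, ARC): Node 1 gets 10, best alternative 4; Node 2 gets 18, best alternative 16; Node 3 gets 19, best alternative 14. No profitable deviation — NE.
(LRU, LRU, Full): Node 2 can switch to LFU (3 → 15). Not NE.
(LRU, LFU, ARC): Node 2 can switch to Off (14 → 16). Not NE.
(LRU, LFU, Full): Node 1 can switch to LFU (2 → 19). Not NE.
(LFU, Off, ARC): Node 3 can switch to Full (3 → 19). Not NE.
(LFU, Off, Full): Node 2 can switch to LRU (7 → 13). Not NE.
(LFU, LRU, ARC): Node 1 can switch to LRU (4 → 10). Not NE.
(The remaining 3 profiles each have a profitable deviation by the same check.)

(LRU, LRU, ARC)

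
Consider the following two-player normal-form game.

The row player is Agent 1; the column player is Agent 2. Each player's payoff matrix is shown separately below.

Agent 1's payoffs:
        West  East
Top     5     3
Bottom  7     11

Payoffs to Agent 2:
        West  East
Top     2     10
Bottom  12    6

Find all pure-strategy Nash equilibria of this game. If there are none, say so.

The unique pure-strategy Nash equilibrium is (Bottom, West).

Mark each player's best response to every combination of opponents' strategies; a profile where every player is best-responding is a pure Nash equilibrium.
Agent 1 against West: payoffs 5, 7 → best response Bottom.
Agent 1 against East: payoffs 3, 11 → best response Bottom.
Agent 2 against Top: payoffs 2, 10 → best response East.
Agent 2 against Bottom: payoffs 12, 6 → best response West.
Mutual best responses: (Bottom, West).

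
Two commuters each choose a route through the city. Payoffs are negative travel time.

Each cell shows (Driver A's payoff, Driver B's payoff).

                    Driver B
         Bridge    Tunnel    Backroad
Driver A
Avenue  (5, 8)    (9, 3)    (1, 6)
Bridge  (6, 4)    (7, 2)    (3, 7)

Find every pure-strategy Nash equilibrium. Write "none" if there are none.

For each strategy profile, look for a profitable unilateral deviation.
(Avenue, Bridge): Driver A can switch to Bridge (5 → 6). Not NE.
(Avenue, Tunnel): Driver B can switch to Bridge (3 → 8). Not NE.
(Avenue, Backroad): Driver A can switch to Bridge (1 → 3). Not NE.
(Bridge, Bridge): Driver B can switch to Backroad (4 → 7). Not NE.
(Bridge, Tunnel): Driver A can switch to Avenue (7 → 9). Not NE.
(Bridge, Backroad): Driver A gets 3, best alternative 1; Driver B gets 7, best alternative 4. No profitable deviation — NE.

Pure NE: (Bridge, Backroad)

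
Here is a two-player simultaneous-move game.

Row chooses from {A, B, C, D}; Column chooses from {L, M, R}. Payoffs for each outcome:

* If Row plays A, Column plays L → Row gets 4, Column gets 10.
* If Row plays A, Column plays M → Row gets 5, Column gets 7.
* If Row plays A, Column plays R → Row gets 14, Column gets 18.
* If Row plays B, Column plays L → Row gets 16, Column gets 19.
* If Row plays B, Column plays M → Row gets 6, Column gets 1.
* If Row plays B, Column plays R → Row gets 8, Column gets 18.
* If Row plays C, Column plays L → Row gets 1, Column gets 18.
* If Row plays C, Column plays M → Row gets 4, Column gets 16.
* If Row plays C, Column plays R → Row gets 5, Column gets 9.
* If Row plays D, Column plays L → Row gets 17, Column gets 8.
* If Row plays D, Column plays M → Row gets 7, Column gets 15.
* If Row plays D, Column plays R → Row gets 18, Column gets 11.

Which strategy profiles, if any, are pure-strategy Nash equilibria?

(A, L): Row can switch to B (4 → 16). Not NE.
(A, M): Row can switch to B (5 → 6). Not NE.
(A, R): Row can switch to D (14 → 18). Not NE.
(B, L): Row can switch to D (16 → 17). Not NE.
(B, M): Row can switch to D (6 → 7). Not NE.
(B, R): Row can switch to A (8 → 14). Not NE.
(D, M): Row gets 7, best alternative 6; Column gets 15, best alternative 11. No profitable deviation — NE.
(The remaining 5 profiles each have a profitable deviation by the same check.)

Pure NE: (D, M)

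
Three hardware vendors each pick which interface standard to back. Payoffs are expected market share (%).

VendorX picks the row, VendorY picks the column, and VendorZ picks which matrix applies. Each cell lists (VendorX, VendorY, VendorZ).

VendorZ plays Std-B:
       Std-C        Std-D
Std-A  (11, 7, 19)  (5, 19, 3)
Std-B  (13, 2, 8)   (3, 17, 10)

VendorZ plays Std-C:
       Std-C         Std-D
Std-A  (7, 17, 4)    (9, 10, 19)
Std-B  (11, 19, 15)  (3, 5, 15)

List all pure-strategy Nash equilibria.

Pure NE: (Std-B, Std-C, Std-C)

Check each profile: it is a Nash equilibrium iff no player can strictly gain by switching unilaterally.
(Std-A, Std-C, Std-B): VendorX can switch to Std-B (11 → 13). Not NE.
(Std-A, Std-C, Std-C): VendorX can switch to Std-B (7 → 11). Not NE.
(Std-A, Std-D, Std-B): VendorZ can switch to Std-C (3 → 19). Not NE.
(Std-A, Std-D, Std-C): VendorY can switch to Std-C (10 → 17). Not NE.
(Std-B, Std-C, Std-B): VendorY can switch to Std-D (2 → 17). Not NE.
(Std-B, Std-C, Std-C): VendorX gets 11, best alternative 7; VendorY gets 19, best alternative 5; VendorZ gets 15, best alternative 8. No profitable deviation — NE.
(Std-B, Std-D, Std-B): VendorX can switch to Std-A (3 → 5). Not NE.
(Std-B, Std-D, Std-C): VendorX can switch to Std-A (3 → 9). Not NE.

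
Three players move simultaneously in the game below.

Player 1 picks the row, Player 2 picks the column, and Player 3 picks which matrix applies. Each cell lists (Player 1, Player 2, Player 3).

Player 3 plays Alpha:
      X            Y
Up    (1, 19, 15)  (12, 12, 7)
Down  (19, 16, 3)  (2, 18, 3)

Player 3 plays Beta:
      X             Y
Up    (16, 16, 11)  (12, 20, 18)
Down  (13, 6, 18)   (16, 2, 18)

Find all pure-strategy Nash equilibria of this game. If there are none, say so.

none

Check each profile: it is a Nash equilibrium iff no player can strictly gain by switching unilaterally.
(Up, X, Alpha): Player 1 can switch to Down (1 → 19). Not NE.
(Up, X, Beta): Player 2 can switch to Y (16 → 20). Not NE.
(Up, Y, Alpha): Player 2 can switch to X (12 → 19). Not NE.
(Up, Y, Beta): Player 1 can switch to Down (12 → 16). Not NE.
(Down, X, Alpha): Player 2 can switch to Y (16 → 18). Not NE.
(Down, X, Beta): Player 1 can switch to Up (13 → 16). Not NE.
(The remaining 2 profiles each have a profitable deviation by the same check.)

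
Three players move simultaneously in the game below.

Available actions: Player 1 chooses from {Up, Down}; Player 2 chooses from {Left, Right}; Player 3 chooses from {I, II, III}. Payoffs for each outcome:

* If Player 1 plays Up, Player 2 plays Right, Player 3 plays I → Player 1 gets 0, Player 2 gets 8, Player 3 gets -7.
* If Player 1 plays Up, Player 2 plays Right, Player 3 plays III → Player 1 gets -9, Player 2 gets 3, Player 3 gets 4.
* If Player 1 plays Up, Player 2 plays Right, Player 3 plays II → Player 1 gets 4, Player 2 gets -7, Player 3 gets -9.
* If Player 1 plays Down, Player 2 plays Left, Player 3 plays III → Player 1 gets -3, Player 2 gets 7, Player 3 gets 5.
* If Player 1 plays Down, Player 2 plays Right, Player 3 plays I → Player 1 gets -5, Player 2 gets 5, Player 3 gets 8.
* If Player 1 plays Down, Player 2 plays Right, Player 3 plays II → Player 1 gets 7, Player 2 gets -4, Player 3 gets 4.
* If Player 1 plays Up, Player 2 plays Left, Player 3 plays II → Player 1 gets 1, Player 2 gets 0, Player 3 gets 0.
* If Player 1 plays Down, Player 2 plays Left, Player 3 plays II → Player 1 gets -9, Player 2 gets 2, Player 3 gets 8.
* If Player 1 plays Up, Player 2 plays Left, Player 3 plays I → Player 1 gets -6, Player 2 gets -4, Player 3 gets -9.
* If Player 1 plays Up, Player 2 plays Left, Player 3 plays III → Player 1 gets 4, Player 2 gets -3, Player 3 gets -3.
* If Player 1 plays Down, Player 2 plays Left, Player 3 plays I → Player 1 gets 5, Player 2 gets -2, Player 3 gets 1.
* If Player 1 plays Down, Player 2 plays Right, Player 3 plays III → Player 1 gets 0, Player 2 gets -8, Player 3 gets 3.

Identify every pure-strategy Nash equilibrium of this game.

(Up, Left, II)

Check each profile: it is a Nash equilibrium iff no player can strictly gain by switching unilaterally.
(Up, Left, I): Player 1 can switch to Down (-6 → 5). Not NE.
(Up, Left, II): Player 1 gets 1, best alternative -9; Player 2 gets 0, best alternative -7; Player 3 gets 0, best alternative -3. No profitable deviation — NE.
(Up, Left, III): Player 2 can switch to Right (-3 → 3). Not NE.
(Up, Right, I): Player 3 can switch to III (-7 → 4). Not NE.
(Up, Right, II): Player 1 can switch to Down (4 → 7). Not NE.
(Up, Right, III): Player 1 can switch to Down (-9 → 0). Not NE.
(Down, Left, I): Player 2 can switch to Right (-2 → 5). Not NE.
(The remaining 5 profiles each have a profitable deviation by the same check.)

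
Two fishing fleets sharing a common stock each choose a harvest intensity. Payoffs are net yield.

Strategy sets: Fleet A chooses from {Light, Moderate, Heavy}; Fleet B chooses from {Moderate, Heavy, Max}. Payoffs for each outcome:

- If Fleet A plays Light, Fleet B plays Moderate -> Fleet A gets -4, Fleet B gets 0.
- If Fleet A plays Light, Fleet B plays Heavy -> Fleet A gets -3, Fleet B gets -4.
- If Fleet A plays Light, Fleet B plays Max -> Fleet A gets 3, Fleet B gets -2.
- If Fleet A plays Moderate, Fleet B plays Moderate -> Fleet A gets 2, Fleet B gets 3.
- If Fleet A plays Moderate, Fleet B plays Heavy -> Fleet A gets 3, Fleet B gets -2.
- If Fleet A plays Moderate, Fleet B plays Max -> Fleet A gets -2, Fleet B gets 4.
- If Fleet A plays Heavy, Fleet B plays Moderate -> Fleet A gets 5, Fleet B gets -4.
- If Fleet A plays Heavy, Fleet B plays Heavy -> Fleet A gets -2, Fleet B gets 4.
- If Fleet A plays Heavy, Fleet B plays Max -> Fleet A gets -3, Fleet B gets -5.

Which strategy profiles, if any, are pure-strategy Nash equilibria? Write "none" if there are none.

No pure-strategy Nash equilibrium.

Check each profile: it is a Nash equilibrium iff no player can strictly gain by switching unilaterally.
(Light, Moderate): Fleet A can switch to Moderate (-4 → 2). Not NE.
(Light, Heavy): Fleet A can switch to Moderate (-3 → 3). Not NE.
(Light, Max): Fleet B can switch to Moderate (-2 → 0). Not NE.
(Moderate, Moderate): Fleet A can switch to Heavy (2 → 5). Not NE.
(Moderate, Heavy): Fleet B can switch to Moderate (-2 → 3). Not NE.
(Moderate, Max): Fleet A can switch to Light (-2 → 3). Not NE.
(The remaining 3 profiles each have a profitable deviation by the same check.)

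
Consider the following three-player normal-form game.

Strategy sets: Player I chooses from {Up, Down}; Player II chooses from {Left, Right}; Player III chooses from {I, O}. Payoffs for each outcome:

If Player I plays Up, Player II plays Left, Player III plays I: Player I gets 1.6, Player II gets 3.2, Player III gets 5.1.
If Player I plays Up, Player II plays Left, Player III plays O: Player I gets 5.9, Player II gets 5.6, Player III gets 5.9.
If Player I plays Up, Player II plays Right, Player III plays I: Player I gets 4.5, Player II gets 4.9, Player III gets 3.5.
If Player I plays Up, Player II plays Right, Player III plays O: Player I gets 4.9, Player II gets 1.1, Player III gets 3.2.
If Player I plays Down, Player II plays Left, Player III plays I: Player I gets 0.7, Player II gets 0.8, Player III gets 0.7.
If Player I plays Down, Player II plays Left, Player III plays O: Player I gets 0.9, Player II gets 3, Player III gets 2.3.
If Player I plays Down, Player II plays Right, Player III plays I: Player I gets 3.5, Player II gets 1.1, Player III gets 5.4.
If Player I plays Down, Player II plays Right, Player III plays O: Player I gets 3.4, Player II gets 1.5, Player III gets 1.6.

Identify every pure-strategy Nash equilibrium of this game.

(Up, Left, O); (Up, Right, I)

Check each profile: it is a Nash equilibrium iff no player can strictly gain by switching unilaterally.
(Up, Left, I): Player II can switch to Right (3.2 → 4.9). Not NE.
(Up, Left, O): Player I gets 5.9, best alternative 0.9; Player II gets 5.6, best alternative 1.1; Player III gets 5.9, best alternative 5.1. No profitable deviation — NE.
(Up, Right, I): Player I gets 4.5, best alternative 3.5; Player II gets 4.9, best alternative 3.2; Player III gets 3.5, best alternative 3.2. No profitable deviation — NE.
(Up, Right, O): Player II can switch to Left (1.1 → 5.6). Not NE.
(Down, Left, I): Player I can switch to Up (0.7 → 1.6). Not NE.
(Down, Left, O): Player I can switch to Up (0.9 → 5.9). Not NE.
(Down, Right, I): Player I can switch to Up (3.5 → 4.5). Not NE.
(Down, Right, O): Player I can switch to Up (3.4 → 4.9). Not NE.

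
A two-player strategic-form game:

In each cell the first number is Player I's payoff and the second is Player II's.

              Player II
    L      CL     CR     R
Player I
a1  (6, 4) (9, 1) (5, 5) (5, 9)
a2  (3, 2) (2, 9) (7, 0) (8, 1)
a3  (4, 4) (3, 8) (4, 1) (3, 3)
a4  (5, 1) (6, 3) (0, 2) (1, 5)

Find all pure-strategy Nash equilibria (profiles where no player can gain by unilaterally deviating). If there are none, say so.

Mark each player's best response to every combination of opponents' strategies; a profile where every player is best-responding is a pure Nash equilibrium.
Player I against L: payoffs 6, 3, 4, 5 → best response a1.
Player I against CL: payoffs 9, 2, 3, 6 → best response a1.
Player I against CR: payoffs 5, 7, 4, 0 → best response a2.
Player I against R: payoffs 5, 8, 3, 1 → best response a2.
Player II against a1: payoffs 4, 1, 5, 9 → best response R.
Player II against a2: payoffs 2, 9, 0, 1 → best response CL.
Player II against a3: payoffs 4, 8, 1, 3 → best response CL.
Player II against a4: payoffs 1, 3, 2, 5 → best response R.
No profile is a mutual best response for all players.

There is no pure-strategy Nash equilibrium.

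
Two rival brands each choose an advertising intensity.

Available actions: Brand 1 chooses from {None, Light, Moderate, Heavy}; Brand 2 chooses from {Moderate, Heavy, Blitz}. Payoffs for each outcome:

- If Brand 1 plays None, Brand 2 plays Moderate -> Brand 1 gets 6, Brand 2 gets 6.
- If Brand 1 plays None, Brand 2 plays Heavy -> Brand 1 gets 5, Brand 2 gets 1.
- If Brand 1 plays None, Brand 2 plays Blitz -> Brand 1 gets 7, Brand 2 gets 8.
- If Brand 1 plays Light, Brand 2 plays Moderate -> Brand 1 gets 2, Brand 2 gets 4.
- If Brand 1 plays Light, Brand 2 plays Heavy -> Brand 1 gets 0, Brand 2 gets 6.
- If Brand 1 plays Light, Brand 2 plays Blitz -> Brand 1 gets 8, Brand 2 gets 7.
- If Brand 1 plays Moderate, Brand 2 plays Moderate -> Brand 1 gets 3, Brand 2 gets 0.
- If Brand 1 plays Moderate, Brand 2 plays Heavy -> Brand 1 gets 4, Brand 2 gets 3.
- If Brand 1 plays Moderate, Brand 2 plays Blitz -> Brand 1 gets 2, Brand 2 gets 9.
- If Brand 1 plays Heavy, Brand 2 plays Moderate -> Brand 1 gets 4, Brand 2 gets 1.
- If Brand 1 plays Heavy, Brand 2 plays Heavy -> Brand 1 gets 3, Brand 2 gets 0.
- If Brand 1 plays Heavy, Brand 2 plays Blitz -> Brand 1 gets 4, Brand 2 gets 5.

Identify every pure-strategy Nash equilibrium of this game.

(Light, Blitz)

Mark each player's best response to every combination of opponents' strategies; a profile where every player is best-responding is a pure Nash equilibrium.
Brand 1 against Moderate: payoffs 6, 2, 3, 4 → best response None.
Brand 1 against Heavy: payoffs 5, 0, 4, 3 → best response None.
Brand 1 against Blitz: payoffs 7, 8, 2, 4 → best response Light.
Brand 2 against None: payoffs 6, 1, 8 → best response Blitz.
Brand 2 against Light: payoffs 4, 6, 7 → best response Blitz.
Brand 2 against Moderate: payoffs 0, 3, 9 → best response Blitz.
Brand 2 against Heavy: payoffs 1, 0, 5 → best response Blitz.
Mutual best responses: (Light, Blitz).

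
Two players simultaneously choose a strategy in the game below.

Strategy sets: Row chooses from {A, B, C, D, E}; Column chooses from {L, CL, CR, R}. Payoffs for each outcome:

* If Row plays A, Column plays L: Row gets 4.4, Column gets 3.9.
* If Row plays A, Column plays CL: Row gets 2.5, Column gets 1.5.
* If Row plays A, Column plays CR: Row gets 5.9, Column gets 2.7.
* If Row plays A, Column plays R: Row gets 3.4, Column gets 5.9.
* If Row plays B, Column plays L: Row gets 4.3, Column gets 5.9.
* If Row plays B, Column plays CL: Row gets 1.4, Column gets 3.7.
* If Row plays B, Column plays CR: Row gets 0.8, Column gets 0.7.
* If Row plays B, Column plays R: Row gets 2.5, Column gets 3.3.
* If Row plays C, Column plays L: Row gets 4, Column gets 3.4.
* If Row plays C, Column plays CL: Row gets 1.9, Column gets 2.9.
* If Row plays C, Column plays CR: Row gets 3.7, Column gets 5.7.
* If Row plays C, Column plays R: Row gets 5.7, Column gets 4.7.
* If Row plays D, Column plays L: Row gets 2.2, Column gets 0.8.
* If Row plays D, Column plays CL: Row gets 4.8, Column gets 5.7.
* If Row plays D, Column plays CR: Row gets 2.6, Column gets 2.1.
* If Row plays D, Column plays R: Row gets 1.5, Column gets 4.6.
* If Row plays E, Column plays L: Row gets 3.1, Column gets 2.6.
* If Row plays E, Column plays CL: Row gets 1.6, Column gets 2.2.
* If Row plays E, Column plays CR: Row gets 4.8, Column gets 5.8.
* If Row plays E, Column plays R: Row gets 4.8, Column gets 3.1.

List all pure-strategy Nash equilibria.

For each strategy profile, look for a profitable unilateral deviation.
(A, L): Column can switch to R (3.9 → 5.9). Not NE.
(A, CL): Row can switch to D (2.5 → 4.8). Not NE.
(A, CR): Column can switch to L (2.7 → 3.9). Not NE.
(A, R): Row can switch to C (3.4 → 5.7). Not NE.
(B, L): Row can switch to A (4.3 → 4.4). Not NE.
(B, CL): Row can switch to A (1.4 → 2.5). Not NE.
(B, CR): Row can switch to A (0.8 → 5.9). Not NE.
(B, R): Row can switch to A (2.5 → 3.4). Not NE.
(C, L): Row can switch to A (4 → 4.4). Not NE.
(C, CL): Row can switch to A (1.9 → 2.5). Not NE.
(C, CR): Row can switch to A (3.7 → 5.9). Not NE.
(C, R): Column can switch to CR (4.7 → 5.7). Not NE.
(D, CL): Row gets 4.8, best alternative 2.5; Column gets 5.7, best alternative 4.6. No profitable deviation — NE.
(The remaining 7 profiles each have a profitable deviation by the same check.)

(D, CL)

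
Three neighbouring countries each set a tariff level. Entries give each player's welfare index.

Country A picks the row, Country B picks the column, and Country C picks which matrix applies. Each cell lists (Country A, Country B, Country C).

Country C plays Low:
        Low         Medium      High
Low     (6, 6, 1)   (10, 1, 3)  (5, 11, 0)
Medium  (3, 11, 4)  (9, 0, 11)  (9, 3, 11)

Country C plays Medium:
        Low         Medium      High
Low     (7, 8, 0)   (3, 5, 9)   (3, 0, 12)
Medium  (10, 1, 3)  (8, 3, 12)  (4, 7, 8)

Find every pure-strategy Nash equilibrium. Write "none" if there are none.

This game has no pure Nash equilibrium.

(Low, Low, Low): Country B can switch to High (6 → 11). Not NE.
(Low, Low, Medium): Country A can switch to Medium (7 → 10). Not NE.
(Low, Medium, Low): Country B can switch to Low (1 → 6). Not NE.
(Low, Medium, Medium): Country A can switch to Medium (3 → 8). Not NE.
(Low, High, Low): Country A can switch to Medium (5 → 9). Not NE.
(Low, High, Medium): Country A can switch to Medium (3 → 4). Not NE.
(Medium, Low, Low): Country A can switch to Low (3 → 6). Not NE.
(Medium, Low, Medium): Country B can switch to Medium (1 → 3). Not NE.
(Medium, Medium, Low): Country A can switch to Low (9 → 10). Not NE.
(Medium, Medium, Medium): Country B can switch to High (3 → 7). Not NE.
(The remaining 2 profiles each have a profitable deviation by the same check.)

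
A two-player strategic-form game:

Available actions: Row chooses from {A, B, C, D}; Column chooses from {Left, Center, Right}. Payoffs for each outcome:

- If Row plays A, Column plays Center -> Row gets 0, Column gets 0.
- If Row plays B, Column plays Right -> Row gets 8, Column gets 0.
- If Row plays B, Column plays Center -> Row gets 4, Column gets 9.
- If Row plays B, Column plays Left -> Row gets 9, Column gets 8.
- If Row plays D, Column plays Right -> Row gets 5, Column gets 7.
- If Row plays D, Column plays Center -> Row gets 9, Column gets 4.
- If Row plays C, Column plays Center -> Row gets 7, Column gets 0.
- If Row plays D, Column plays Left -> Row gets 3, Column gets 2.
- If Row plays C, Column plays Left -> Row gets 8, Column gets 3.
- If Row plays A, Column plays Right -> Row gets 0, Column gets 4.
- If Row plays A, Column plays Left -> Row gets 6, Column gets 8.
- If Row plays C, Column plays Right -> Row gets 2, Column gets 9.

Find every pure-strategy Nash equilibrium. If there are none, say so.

none

Row against Left: payoffs 6, 9, 8, 3 → best response B.
Row against Center: payoffs 0, 4, 7, 9 → best response D.
Row against Right: payoffs 0, 8, 2, 5 → best response B.
Column against A: payoffs 8, 0, 4 → best response Left.
Column against B: payoffs 8, 9, 0 → best response Center.
Column against C: payoffs 3, 0, 9 → best response Right.
Column against D: payoffs 2, 4, 7 → best response Right.
No profile is a mutual best response for all players.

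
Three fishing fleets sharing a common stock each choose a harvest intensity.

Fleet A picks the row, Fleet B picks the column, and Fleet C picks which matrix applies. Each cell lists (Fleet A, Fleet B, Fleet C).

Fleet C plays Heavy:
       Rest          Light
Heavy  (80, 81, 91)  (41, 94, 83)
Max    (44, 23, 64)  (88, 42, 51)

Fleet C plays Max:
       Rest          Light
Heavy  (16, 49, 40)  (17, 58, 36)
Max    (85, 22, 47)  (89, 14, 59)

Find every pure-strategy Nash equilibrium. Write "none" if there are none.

This game has no pure Nash equilibrium.

Fleet A against (Rest, Heavy): payoffs 80, 44 → best response Heavy.
Fleet A against (Rest, Max): payoffs 16, 85 → best response Max.
Fleet A against (Light, Heavy): payoffs 41, 88 → best response Max.
Fleet A against (Light, Max): payoffs 17, 89 → best response Max.
Fleet B against (Heavy, Heavy): payoffs 81, 94 → best response Light.
Fleet B against (Heavy, Max): payoffs 49, 58 → best response Light.
Fleet B against (Max, Heavy): payoffs 23, 42 → best response Light.
Fleet B against (Max, Max): payoffs 22, 14 → best response Rest.
Fleet C against (Heavy, Rest): payoffs 91, 40 → best response Heavy.
Fleet C against (Heavy, Light): payoffs 83, 36 → best response Heavy.
Fleet C against (Max, Rest): payoffs 64, 47 → best response Heavy.
Fleet C against (Max, Light): payoffs 51, 59 → best response Max.
No profile is a mutual best response for all players.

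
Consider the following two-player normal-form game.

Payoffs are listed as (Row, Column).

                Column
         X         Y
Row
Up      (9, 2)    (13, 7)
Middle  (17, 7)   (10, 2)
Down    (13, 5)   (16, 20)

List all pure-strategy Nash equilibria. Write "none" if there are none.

For each player, find the best response to each opponent profile; mutual best responses are the pure NE.
Row against X: payoffs 9, 17, 13 → best response Middle.
Row against Y: payoffs 13, 10, 16 → best response Down.
Column against Up: payoffs 2, 7 → best response Y.
Column against Middle: payoffs 7, 2 → best response X.
Column against Down: payoffs 5, 20 → best response Y.
Mutual best responses: (Middle, X); (Down, Y).

Pure-strategy Nash equilibria: (Middle, X); (Down, Y)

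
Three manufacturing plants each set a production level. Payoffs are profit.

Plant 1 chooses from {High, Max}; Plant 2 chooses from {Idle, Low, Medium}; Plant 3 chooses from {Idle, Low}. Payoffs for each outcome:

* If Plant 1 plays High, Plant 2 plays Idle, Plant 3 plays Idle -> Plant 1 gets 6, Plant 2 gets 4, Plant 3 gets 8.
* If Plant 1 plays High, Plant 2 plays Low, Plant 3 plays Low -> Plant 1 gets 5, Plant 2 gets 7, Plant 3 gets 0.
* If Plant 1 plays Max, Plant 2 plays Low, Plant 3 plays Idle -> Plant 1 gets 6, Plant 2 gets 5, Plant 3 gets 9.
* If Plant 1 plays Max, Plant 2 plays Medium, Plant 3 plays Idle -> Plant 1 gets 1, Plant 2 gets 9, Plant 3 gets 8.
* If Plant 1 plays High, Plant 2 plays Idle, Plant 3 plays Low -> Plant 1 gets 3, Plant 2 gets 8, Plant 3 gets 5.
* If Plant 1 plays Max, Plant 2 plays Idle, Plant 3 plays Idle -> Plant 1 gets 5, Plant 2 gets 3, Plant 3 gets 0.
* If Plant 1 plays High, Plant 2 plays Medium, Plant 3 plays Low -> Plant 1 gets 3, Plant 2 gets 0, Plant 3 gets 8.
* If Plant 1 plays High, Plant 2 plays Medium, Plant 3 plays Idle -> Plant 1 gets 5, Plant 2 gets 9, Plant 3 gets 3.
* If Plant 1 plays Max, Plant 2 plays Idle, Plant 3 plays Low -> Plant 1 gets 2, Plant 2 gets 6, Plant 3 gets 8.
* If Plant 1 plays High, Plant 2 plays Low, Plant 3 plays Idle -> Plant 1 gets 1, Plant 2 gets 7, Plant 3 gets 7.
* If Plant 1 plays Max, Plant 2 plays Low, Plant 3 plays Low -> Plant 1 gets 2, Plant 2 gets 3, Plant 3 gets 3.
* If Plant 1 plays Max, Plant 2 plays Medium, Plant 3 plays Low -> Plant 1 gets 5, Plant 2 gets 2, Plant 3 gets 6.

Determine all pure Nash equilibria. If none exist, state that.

none

Plant 1 against (Idle, Idle): payoffs 6, 5 → best response High.
Plant 1 against (Idle, Low): payoffs 3, 2 → best response High.
Plant 1 against (Low, Idle): payoffs 1, 6 → best response Max.
Plant 1 against (Low, Low): payoffs 5, 2 → best response High.
Plant 1 against (Medium, Idle): payoffs 5, 1 → best response High.
Plant 1 against (Medium, Low): payoffs 3, 5 → best response Max.
Plant 2 against (High, Idle): payoffs 4, 7, 9 → best response Medium.
Plant 2 against (High, Low): payoffs 8, 7, 0 → best response Idle.
Plant 2 against (Max, Idle): payoffs 3, 5, 9 → best response Medium.
Plant 2 against (Max, Low): payoffs 6, 3, 2 → best response Idle.
Plant 3 against (High, Idle): payoffs 8, 5 → best response Idle.
Plant 3 against (High, Low): payoffs 7, 0 → best response Idle.
Plant 3 against (High, Medium): payoffs 3, 8 → best response Low.
Plant 3 against (Max, Idle): payoffs 0, 8 → best response Low.
Plant 3 against (Max, Low): payoffs 9, 3 → best response Idle.
Plant 3 against (Max, Medium): payoffs 8, 6 → best response Idle.
No profile is a mutual best response for all players.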